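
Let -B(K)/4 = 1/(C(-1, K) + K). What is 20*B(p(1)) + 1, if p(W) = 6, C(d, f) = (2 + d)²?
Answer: -73/7 ≈ -10.429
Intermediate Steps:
B(K) = -4/(1 + K) (B(K) = -4/((2 - 1)² + K) = -4/(1² + K) = -4/(1 + K))
20*B(p(1)) + 1 = 20*(-4/(1 + 6)) + 1 = 20*(-4/7) + 1 = -80/7 + 1 = -73/7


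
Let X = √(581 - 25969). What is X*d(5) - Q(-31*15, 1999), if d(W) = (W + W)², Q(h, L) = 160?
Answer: -160 + 200*I*√6347 ≈ -160.0 + 15934.0*I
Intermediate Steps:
d(W) = 4*W² (d(W) = (2*W)² = 4*W²)
X = 2*I*√6347 (X = √(-25388) = 2*I*√6347 ≈ 159.34*I)
X*d(5) - Q(-31*15, 1999) = (2*I*√6347)*(4*5²) - 1*160 = (2*I*√6347)*(4*25) - 160 = (2*I*√6347)*100 - 160 = 200*I*√6347 - 160 = -160 + 200*I*√6347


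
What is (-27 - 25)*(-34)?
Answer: 1768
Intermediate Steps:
(-27 - 25)*(-34) = -52*(-34) = 1768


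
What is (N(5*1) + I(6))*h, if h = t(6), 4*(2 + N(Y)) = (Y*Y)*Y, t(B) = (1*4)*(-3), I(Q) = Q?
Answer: -423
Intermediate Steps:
t(B) = -12 (t(B) = 4*(-3) = -12)
N(Y) = -2 + Y³/4 (N(Y) = -2 + ((Y*Y)*Y)/4 = -2 + (Y²*Y)/4 = -2 + Y³/4)
h = -12
(N(5*1) + I(6))*h = ((-2 + (5*1)³/4) + 6)*(-12) = ((-2 + (¼)*5³) + 6)*(-12) = ((-2 + (¼)*125) + 6)*(-12) = ((-2 + 125/4) + 6)*(-12) = (117/4 + 6)*(-12) = (141/4)*(-12) = -423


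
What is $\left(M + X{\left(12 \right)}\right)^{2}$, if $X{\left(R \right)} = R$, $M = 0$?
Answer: $144$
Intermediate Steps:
$\left(M + X{\left(12 \right)}\right)^{2} = \left(0 + 12\right)^{2} = 12^{2} = 144$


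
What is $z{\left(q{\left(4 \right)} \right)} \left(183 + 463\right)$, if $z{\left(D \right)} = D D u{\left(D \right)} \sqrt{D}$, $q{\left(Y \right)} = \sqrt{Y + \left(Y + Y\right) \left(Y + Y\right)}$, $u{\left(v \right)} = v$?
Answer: $87856 \sqrt{2} \cdot 17^{\frac{3}{4}} \approx 1.0402 \cdot 10^{6}$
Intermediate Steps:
$q{\left(Y \right)} = \sqrt{Y + 4 Y^{2}}$ ($q{\left(Y \right)} = \sqrt{Y + 2 Y 2 Y} = \sqrt{Y + 4 Y^{2}}$)
$z{\left(D \right)} = D^{\frac{7}{2}}$ ($z{\left(D \right)} = D D D \sqrt{D} = D^{2} D^{\frac{3}{2}} = D^{\frac{7}{2}}$)
$z{\left(q{\left(4 \right)} \right)} \left(183 + 463\right) = \left(\sqrt{4 \left(1 + 4 \cdot 4\right)}\right)^{\frac{7}{2}} \left(183 + 463\right) = \left(\sqrt{4 \left(1 + 16\right)}\right)^{\frac{7}{2}} \cdot 646 = \left(\sqrt{4 \cdot 17}\right)^{\frac{7}{2}} \cdot 646 = \left(\sqrt{68}\right)^{\frac{7}{2}} \cdot 646 = \left(2 \sqrt{17}\right)^{\frac{7}{2}} \cdot 646 = 136 \sqrt{2} \cdot 17^{\frac{3}{4}} \cdot 646 = 87856 \sqrt{2} \cdot 17^{\frac{3}{4}}$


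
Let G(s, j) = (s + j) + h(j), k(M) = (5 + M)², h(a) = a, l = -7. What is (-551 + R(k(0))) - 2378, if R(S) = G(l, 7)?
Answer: -2922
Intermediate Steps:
G(s, j) = s + 2*j (G(s, j) = (s + j) + j = (j + s) + j = s + 2*j)
R(S) = 7 (R(S) = -7 + 2*7 = -7 + 14 = 7)
(-551 + R(k(0))) - 2378 = (-551 + 7) - 2378 = -544 - 2378 = -2922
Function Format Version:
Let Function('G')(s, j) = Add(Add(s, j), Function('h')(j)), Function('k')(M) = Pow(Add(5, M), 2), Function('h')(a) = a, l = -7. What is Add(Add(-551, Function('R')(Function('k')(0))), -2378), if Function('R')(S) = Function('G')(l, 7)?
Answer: -2922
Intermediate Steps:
Function('G')(s, j) = Add(s, Mul(2, j)) (Function('G')(s, j) = Add(Add(s, j), j) = Add(Add(j, s), j) = Add(s, Mul(2, j)))
Function('R')(S) = 7 (Function('R')(S) = Add(-7, Mul(2, 7)) = Add(-7, 14) = 7)
Add(Add(-551, Function('R')(Function('k')(0))), -2378) = Add(Add(-551, 7), -2378) = Add(-544, -2378) = -2922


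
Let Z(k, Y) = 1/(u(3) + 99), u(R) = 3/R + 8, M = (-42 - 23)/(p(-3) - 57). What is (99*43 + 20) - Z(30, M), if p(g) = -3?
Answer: 461915/108 ≈ 4277.0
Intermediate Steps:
M = 13/12 (M = (-42 - 23)/(-3 - 57) = -65/(-60) = -65*(-1/60) = 13/12 ≈ 1.0833)
u(R) = 8 + 3/R
Z(k, Y) = 1/108 (Z(k, Y) = 1/((8 + 3/3) + 99) = 1/((8 + 3*(⅓)) + 99) = 1/((8 + 1) + 99) = 1/(9 + 99) = 1/108)
(99*43 + 20) - Z(30, M) = (99*43 + 20) - 1*1/108 = (4257 + 20) - 1/108 = 4277 - 1/108 = 461915/108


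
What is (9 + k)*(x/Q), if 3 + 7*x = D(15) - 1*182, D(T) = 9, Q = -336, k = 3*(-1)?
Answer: 22/49 ≈ 0.44898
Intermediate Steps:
k = -3
x = -176/7 (x = -3/7 + (9 - 1*182)/7 = -3/7 + (9 - 182)/7 = -3/7 + (1/7)*(-173) = -3/7 - 173/7 = -176/7 ≈ -25.143)
(9 + k)*(x/Q) = (9 - 3)*(-176/7/(-336)) = 6*(-176/7*(-1/336)) = 6*(11/147) = 22/49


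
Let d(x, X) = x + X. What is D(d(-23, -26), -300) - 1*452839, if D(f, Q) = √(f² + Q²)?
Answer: -452839 + √92401 ≈ -4.5254e+5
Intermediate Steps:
d(x, X) = X + x
D(f, Q) = √(Q² + f²)
D(d(-23, -26), -300) - 1*452839 = √((-300)² + (-26 - 23)²) - 1*452839 = √(90000 + (-49)²) - 452839 = √(90000 + 2401) - 452839 = √92401 - 452839 = -452839 + √92401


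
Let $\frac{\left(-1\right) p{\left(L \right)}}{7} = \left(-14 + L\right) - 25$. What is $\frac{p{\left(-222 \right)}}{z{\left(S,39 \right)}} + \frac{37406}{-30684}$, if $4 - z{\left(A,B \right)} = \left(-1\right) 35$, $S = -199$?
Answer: $\frac{9100139}{199446} \approx 45.627$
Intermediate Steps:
$p{\left(L \right)} = 273 - 7 L$ ($p{\left(L \right)} = - 7 \left(\left(-14 + L\right) - 25\right) = - 7 \left(-39 + L\right) = 273 - 7 L$)
$z{\left(A,B \right)} = 39$ ($z{\left(A,B \right)} = 4 - \left(-1\right) 35 = 4 - -35 = 4 + 35 = 39$)
$\frac{p{\left(-222 \right)}}{z{\left(S,39 \right)}} + \frac{37406}{-30684} = \frac{273 - -1554}{39} + \frac{37406}{-30684} = \left(273 + 1554\right) \frac{1}{39} + 37406 \left(- \frac{1}{30684}\right) = 1827 \cdot \frac{1}{39} - \frac{18703}{15342} = \frac{609}{13} - \frac{18703}{15342} = \frac{9100139}{199446}$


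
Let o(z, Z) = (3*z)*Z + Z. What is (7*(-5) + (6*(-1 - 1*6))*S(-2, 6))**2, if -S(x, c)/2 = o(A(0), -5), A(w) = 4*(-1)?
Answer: 21022225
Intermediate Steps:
A(w) = -4
o(z, Z) = Z + 3*Z*z (o(z, Z) = 3*Z*z + Z = Z + 3*Z*z)
S(x, c) = -110 (S(x, c) = -(-10)*(1 + 3*(-4)) = -(-10)*(1 - 12) = -(-10)*(-11) = -2*55 = -110)
(7*(-5) + (6*(-1 - 1*6))*S(-2, 6))**2 = (7*(-5) + (6*(-1 - 1*6))*(-110))**2 = (-35 + (6*(-1 - 6))*(-110))**2 = (-35 + (6*(-7))*(-110))**2 = (-35 - 42*(-110))**2 = (-35 + 4620)**2 = 4585**2 = 21022225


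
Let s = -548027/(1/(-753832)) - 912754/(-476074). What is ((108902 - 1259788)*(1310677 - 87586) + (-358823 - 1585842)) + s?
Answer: -236732548629031222/238037 ≈ -9.9452e+11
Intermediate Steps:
s = 98337914343598545/238037 (s = -548027/(-1/753832) - 912754*(-1/476074) = -548027*(-753832) + 456377/238037 = 413120289464 + 456377/238037 = 98337914343598545/238037 ≈ 4.1312e+11)
((108902 - 1259788)*(1310677 - 87586) + (-358823 - 1585842)) + s = ((108902 - 1259788)*(1310677 - 87586) + (-358823 - 1585842)) + 98337914343598545/238037 = (-1150886*1223091 - 1944665) + 98337914343598545/238037 = (-1407638308626 - 1944665) + 98337914343598545/238037 = -1407640253291 + 98337914343598545/238037 = -236732548629031222/238037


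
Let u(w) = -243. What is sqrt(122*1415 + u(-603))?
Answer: sqrt(172387) ≈ 415.20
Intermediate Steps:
sqrt(122*1415 + u(-603)) = sqrt(122*1415 - 243) = sqrt(172630 - 243) = sqrt(172387)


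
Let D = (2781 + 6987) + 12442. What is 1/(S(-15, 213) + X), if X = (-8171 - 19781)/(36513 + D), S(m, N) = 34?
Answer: 58723/1968630 ≈ 0.029829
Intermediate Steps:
D = 22210 (D = 9768 + 12442 = 22210)
X = -27952/58723 (X = (-8171 - 19781)/(36513 + 22210) = -27952/58723 ≈ -0.47600)
1/(S(-15, 213) + X) = 1/(34 - 27952/58723) = 1/(1968630/58723) = 58723/1968630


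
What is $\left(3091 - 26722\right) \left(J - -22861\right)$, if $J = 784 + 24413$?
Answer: $-1135658598$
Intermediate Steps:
$J = 25197$
$\left(3091 - 26722\right) \left(J - -22861\right) = \left(3091 - 26722\right) \left(25197 - -22861\right) = - 23631 \left(25197 + 22861\right) = \left(-23631\right) 48058 = -1135658598$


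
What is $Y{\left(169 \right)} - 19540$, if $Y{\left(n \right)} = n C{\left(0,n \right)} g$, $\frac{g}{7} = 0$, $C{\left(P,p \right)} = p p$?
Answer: $-19540$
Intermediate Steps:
$C{\left(P,p \right)} = p^{2}$
$g = 0$ ($g = 7 \cdot 0 = 0$)
$Y{\left(n \right)} = 0$ ($Y{\left(n \right)} = n n^{2} \cdot 0 = n^{3} \cdot 0 = 0$)
$Y{\left(169 \right)} - 19540 = 0 - 19540 = -19540$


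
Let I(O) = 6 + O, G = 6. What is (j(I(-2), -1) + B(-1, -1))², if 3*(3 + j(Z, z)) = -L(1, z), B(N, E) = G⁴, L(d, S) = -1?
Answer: 15054400/9 ≈ 1.6727e+6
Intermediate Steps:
B(N, E) = 1296 (B(N, E) = 6⁴ = 1296)
j(Z, z) = -8/3 (j(Z, z) = -3 + (-1*(-1))/3 = -3 + (⅓)*1 = -3 + ⅓ = -8/3)
(j(I(-2), -1) + B(-1, -1))² = (-8/3 + 1296)² = (3880/3)² = 15054400/9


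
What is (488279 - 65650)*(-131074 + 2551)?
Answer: -54317546967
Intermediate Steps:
(488279 - 65650)*(-131074 + 2551) = 422629*(-128523) = -54317546967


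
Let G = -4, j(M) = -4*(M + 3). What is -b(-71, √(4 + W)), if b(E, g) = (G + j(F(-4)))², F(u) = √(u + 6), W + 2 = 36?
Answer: -288 - 128*√2 ≈ -469.02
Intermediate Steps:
W = 34 (W = -2 + 36 = 34)
F(u) = √(6 + u)
j(M) = -12 - 4*M (j(M) = -4*(3 + M) = -12 - 4*M)
b(E, g) = (-16 - 4*√2)² (b(E, g) = (-4 + (-12 - 4*√(6 - 4)))² = (-4 + (-12 - 4*√2))² = (-16 - 4*√2)²)
-b(-71, √(4 + W)) = -(288 + 128*√2) = -288 - 128*√2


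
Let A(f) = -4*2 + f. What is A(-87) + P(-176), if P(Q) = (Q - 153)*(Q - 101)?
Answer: 91038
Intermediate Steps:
P(Q) = (-153 + Q)*(-101 + Q)
A(f) = -8 + f
A(-87) + P(-176) = (-8 - 87) + (15453 + (-176)**2 - 254*(-176)) = -95 + (15453 + 30976 + 44704) = -95 + 91133 = 91038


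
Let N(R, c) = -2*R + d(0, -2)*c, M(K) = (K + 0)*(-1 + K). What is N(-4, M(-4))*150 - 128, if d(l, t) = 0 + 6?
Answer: 19072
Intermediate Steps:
M(K) = K*(-1 + K)
d(l, t) = 6
N(R, c) = -2*R + 6*c
N(-4, M(-4))*150 - 128 = (-2*(-4) + 6*(-4*(-1 - 4)))*150 - 128 = (8 + 6*(-4*(-5)))*150 - 128 = (8 + 6*20)*150 - 128 = (8 + 120)*150 - 128 = 128*150 - 128 = 19200 - 128 = 19072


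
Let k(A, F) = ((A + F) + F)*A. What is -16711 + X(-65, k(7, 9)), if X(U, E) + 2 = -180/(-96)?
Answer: -133689/8 ≈ -16711.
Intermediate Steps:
k(A, F) = A*(A + 2*F) (k(A, F) = (A + 2*F)*A = A*(A + 2*F))
X(U, E) = -1/8 (X(U, E) = -2 - 180/(-96) = -2 - 180*(-1/96) = -2 + 15/8 = -1/8)
-16711 + X(-65, k(7, 9)) = -16711 - 1/8 = -133689/8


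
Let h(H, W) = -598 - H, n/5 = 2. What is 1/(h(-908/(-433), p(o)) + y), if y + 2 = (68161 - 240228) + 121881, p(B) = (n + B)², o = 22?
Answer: -433/21991246 ≈ -1.9690e-5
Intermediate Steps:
n = 10 (n = 5*2 = 10)
p(B) = (10 + B)²
y = -50188 (y = -2 + ((68161 - 240228) + 121881) = -2 + (-172067 + 121881) = -2 - 50186 = -50188)
1/(h(-908/(-433), p(o)) + y) = 1/((-598 - (-908)/(-433)) - 50188) = 1/((-598 - (-908)*(-1)/433) - 50188) = 1/((-598 - 1*908/433) - 50188) = 1/((-598 - 908/433) - 50188) = 1/(-259842/433 - 50188) = 1/(-21991246/433) = -433/21991246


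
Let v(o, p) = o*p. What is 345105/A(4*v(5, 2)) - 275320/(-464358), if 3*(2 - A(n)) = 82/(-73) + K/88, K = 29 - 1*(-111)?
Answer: 77209787146682/412582083 ≈ 1.8714e+5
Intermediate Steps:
K = 140 (K = 29 + 111 = 140)
A(n) = 8885/4818 (A(n) = 2 - (82/(-73) + 140/88)/3 = 2 - (82*(-1/73) + 140*(1/88))/3 = 2 - (-82/73 + 35/22)/3 = 2 - ⅓*751/1606 = 2 - 751/4818 = 8885/4818)
345105/A(4*v(5, 2)) - 275320/(-464358) = 345105/(8885/4818) - 275320/(-464358) = 345105*(4818/8885) - 275320*(-1/464358) = 332543178/1777 + 137660/232179 = 77209787146682/412582083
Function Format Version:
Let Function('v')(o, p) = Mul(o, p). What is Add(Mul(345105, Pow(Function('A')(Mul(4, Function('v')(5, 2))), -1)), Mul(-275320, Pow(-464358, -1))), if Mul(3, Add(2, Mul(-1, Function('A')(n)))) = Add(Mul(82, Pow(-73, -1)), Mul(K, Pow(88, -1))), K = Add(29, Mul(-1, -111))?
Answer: Rational(77209787146682, 412582083) ≈ 1.8714e+5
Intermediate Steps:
K = 140 (K = Add(29, 111) = 140)
Function('A')(n) = Rational(8885, 4818) (Function('A')(n) = Add(2, Mul(Rational(-1, 3), Add(Mul(82, Pow(-73, -1)), Mul(140, Pow(88, -1))))) = Add(2, Mul(Rational(-1, 3), Add(Mul(82, Rational(-1, 73)), Mul(140, Rational(1, 88))))) = Add(2, Mul(Rational(-1, 3), Add(Rational(-82, 73), Rational(35, 22)))) = Add(2, Mul(Rational(-1, 3), Rational(751, 1606))) = Add(2, Rational(-751, 4818)) = Rational(8885, 4818))
Add(Mul(345105, Pow(Function('A')(Mul(4, Function('v')(5, 2))), -1)), Mul(-275320, Pow(-464358, -1))) = Add(Mul(345105, Pow(Rational(8885, 4818), -1)), Mul(-275320, Pow(-464358, -1))) = Add(Mul(345105, Rational(4818, 8885)), Mul(-275320, Rational(-1, 464358))) = Add(Rational(332543178, 1777), Rational(137660, 232179)) = Rational(77209787146682, 412582083)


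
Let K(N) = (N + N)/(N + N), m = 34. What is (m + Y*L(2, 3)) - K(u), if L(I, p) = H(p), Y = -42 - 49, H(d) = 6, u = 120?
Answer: -513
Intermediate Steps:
Y = -91
L(I, p) = 6
K(N) = 1 (K(N) = (2*N)/((2*N)) = (2*N)*(1/(2*N)) = 1)
(m + Y*L(2, 3)) - K(u) = (34 - 91*6) - 1*1 = (34 - 546) - 1 = -512 - 1 = -513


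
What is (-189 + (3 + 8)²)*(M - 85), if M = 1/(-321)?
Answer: 1855448/321 ≈ 5780.2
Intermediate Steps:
M = -1/321 ≈ -0.0031153
(-189 + (3 + 8)²)*(M - 85) = (-189 + (3 + 8)²)*(-1/321 - 85) = (-189 + 11²)*(-27286/321) = (-189 + 121)*(-27286/321) = -68*(-27286/321) = 1855448/321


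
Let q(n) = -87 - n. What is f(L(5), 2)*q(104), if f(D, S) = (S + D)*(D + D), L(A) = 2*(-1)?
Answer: 0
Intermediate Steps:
L(A) = -2
f(D, S) = 2*D*(D + S) (f(D, S) = (D + S)*(2*D) = 2*D*(D + S))
f(L(5), 2)*q(104) = (2*(-2)*(-2 + 2))*(-87 - 1*104) = (2*(-2)*0)*(-87 - 104) = 0*(-191) = 0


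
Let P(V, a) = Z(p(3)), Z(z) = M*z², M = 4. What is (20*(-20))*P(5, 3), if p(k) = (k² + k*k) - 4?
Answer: -313600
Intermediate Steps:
p(k) = -4 + 2*k² (p(k) = (k² + k²) - 4 = 2*k² - 4 = -4 + 2*k²)
Z(z) = 4*z²
P(V, a) = 784 (P(V, a) = 4*(-4 + 2*3²)² = 4*(-4 + 2*9)² = 4*(-4 + 18)² = 4*14² = 4*196 = 784)
(20*(-20))*P(5, 3) = (20*(-20))*784 = -400*784 = -313600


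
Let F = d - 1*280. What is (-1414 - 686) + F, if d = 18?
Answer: -2362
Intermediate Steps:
F = -262 (F = 18 - 1*280 = 18 - 280 = -262)
(-1414 - 686) + F = (-1414 - 686) - 262 = -2100 - 262 = -2362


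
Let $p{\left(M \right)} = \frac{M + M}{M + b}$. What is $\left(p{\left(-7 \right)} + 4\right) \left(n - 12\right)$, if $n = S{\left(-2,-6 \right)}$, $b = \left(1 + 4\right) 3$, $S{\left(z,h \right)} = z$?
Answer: $- \frac{63}{2} \approx -31.5$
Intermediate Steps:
$b = 15$ ($b = 5 \cdot 3 = 15$)
$n = -2$
$p{\left(M \right)} = \frac{2 M}{15 + M}$ ($p{\left(M \right)} = \frac{M + M}{M + 15} = \frac{2 M}{15 + M}$)
$\left(p{\left(-7 \right)} + 4\right) \left(n - 12\right) = \left(2 \left(-7\right) \frac{1}{15 - 7} + 4\right) \left(-2 - 12\right) = \left(2 \left(-7\right) \frac{1}{8} + 4\right) \left(-2 - 12\right) = \left(2 \left(-7\right) \frac{1}{8} + 4\right) \left(-14\right) = \left(- \frac{7}{4} + 4\right) \left(-14\right) = \frac{9}{4} \left(-14\right) = - \frac{63}{2}$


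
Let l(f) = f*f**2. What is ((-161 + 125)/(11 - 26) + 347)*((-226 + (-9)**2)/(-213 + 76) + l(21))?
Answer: 2216771794/685 ≈ 3.2362e+6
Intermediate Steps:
l(f) = f**3
((-161 + 125)/(11 - 26) + 347)*((-226 + (-9)**2)/(-213 + 76) + l(21)) = ((-161 + 125)/(11 - 26) + 347)*((-226 + (-9)**2)/(-213 + 76) + 21**3) = (-36/(-15) + 347)*((-226 + 81)/(-137) + 9261) = (-36*(-1/15) + 347)*(-145*(-1/137) + 9261) = (12/5 + 347)*(145/137 + 9261) = (1747/5)*(1268902/137) = 2216771794/685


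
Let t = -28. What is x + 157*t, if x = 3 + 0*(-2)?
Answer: -4393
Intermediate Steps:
x = 3 (x = 3 + 0 = 3)
x + 157*t = 3 + 157*(-28) = 3 - 4396 = -4393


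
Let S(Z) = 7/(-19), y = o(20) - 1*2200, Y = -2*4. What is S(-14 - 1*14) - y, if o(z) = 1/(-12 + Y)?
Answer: 835879/380 ≈ 2199.7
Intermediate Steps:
Y = -8
o(z) = -1/20 (o(z) = 1/(-12 - 8) = 1/(-20) = -1/20)
y = -44001/20 (y = -1/20 - 1*2200 = -1/20 - 2200 = -44001/20 ≈ -2200.1)
S(Z) = -7/19 (S(Z) = 7*(-1/19) = -7/19)
S(-14 - 1*14) - y = -7/19 - 1*(-44001/20) = -7/19 + 44001/20 = 835879/380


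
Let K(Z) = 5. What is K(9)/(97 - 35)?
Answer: 5/62 ≈ 0.080645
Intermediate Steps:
K(9)/(97 - 35) = 5/(97 - 35) = 5/62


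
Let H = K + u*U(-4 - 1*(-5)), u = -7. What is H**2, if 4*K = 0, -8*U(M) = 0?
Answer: 0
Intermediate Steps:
U(M) = 0 (U(M) = -1/8*0 = 0)
K = 0 (K = (1/4)*0 = 0)
H = 0 (H = 0 - 7*0 = 0 + 0 = 0)
H**2 = 0**2 = 0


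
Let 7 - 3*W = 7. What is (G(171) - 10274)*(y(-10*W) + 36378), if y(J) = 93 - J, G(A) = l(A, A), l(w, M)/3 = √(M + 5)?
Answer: -374703054 + 437652*√11 ≈ -3.7325e+8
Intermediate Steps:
W = 0 (W = 7/3 - ⅓*7 = 7/3 - 7/3 = 0)
l(w, M) = 3*√(5 + M) (l(w, M) = 3*√(M + 5) = 3*√(5 + M))
G(A) = 3*√(5 + A)
(G(171) - 10274)*(y(-10*W) + 36378) = (3*√(5 + 171) - 10274)*((93 - (-10)*0) + 36378) = (3*√176 - 10274)*((93 - 1*0) + 36378) = (3*(4*√11) - 10274)*((93 + 0) + 36378) = (12*√11 - 10274)*(93 + 36378) = (-10274 + 12*√11)*36471 = -374703054 + 437652*√11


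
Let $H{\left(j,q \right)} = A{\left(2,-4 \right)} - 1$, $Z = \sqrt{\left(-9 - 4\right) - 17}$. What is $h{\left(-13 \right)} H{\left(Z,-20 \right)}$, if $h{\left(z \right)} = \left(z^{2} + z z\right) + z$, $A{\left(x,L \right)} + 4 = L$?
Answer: $-2925$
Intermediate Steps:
$A{\left(x,L \right)} = -4 + L$
$Z = i \sqrt{30}$ ($Z = \sqrt{-13 - 17} = \sqrt{-30} = i \sqrt{30} \approx 5.4772 i$)
$H{\left(j,q \right)} = -9$ ($H{\left(j,q \right)} = \left(-4 - 4\right) - 1 = -8 - 1 = -9$)
$h{\left(z \right)} = z + 2 z^{2}$ ($h{\left(z \right)} = \left(z^{2} + z^{2}\right) + z = 2 z^{2} + z = z + 2 z^{2}$)
$h{\left(-13 \right)} H{\left(Z,-20 \right)} = - 13 \left(1 + 2 \left(-13\right)\right) \left(-9\right) = - 13 \left(1 - 26\right) \left(-9\right) = \left(-13\right) \left(-25\right) \left(-9\right) = 325 \left(-9\right) = -2925$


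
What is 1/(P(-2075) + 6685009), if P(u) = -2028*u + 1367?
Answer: 1/10894476 ≈ 9.1790e-8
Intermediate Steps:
P(u) = 1367 - 2028*u
1/(P(-2075) + 6685009) = 1/((1367 - 2028*(-2075)) + 6685009) = 1/((1367 + 4208100) + 6685009) = 1/(4209467 + 6685009) = 1/10894476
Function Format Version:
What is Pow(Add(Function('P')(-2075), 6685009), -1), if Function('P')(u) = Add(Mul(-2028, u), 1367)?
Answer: Rational(1, 10894476) ≈ 9.1790e-8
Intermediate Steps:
Function('P')(u) = Add(1367, Mul(-2028, u))
Pow(Add(Function('P')(-2075), 6685009), -1) = Pow(Add(Add(1367, Mul(-2028, -2075)), 6685009), -1) = Pow(Add(Add(1367, 4208100), 6685009), -1) = Pow(Add(4209467, 6685009), -1) = Pow(10894476, -1) = Rational(1, 10894476)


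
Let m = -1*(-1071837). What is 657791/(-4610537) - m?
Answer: -4941744804260/4610537 ≈ -1.0718e+6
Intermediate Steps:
m = 1071837
657791/(-4610537) - m = 657791/(-4610537) - 1*1071837 = 657791*(-1/4610537) - 1071837 = -657791/4610537 - 1071837 = -4941744804260/4610537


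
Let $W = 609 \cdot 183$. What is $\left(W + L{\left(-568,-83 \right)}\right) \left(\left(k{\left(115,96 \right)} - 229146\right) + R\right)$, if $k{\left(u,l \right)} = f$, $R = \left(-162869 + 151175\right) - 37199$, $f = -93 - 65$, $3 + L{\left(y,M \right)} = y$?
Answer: $-30845370572$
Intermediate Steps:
$L{\left(y,M \right)} = -3 + y$
$f = -158$ ($f = -93 - 65 = -158$)
$R = -48893$ ($R = -11694 - 37199 = -48893$)
$k{\left(u,l \right)} = -158$
$W = 111447$
$\left(W + L{\left(-568,-83 \right)}\right) \left(\left(k{\left(115,96 \right)} - 229146\right) + R\right) = \left(111447 - 571\right) \left(\left(-158 - 229146\right) - 48893\right) = \left(111447 - 571\right) \left(-229304 - 48893\right) = 110876 \left(-278197\right) = -30845370572$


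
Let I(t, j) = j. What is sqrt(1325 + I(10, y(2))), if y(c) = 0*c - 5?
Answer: 2*sqrt(330) ≈ 36.332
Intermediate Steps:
y(c) = -5 (y(c) = 0 - 5 = -5)
sqrt(1325 + I(10, y(2))) = sqrt(1325 - 5) = sqrt(1320) = 2*sqrt(330)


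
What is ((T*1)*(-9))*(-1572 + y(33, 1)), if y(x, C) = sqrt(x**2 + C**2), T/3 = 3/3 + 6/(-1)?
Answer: -212220 + 135*sqrt(1090) ≈ -2.0776e+5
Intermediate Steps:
T = -15 (T = 3*(3/3 + 6/(-1)) = 3*(3*(1/3) + 6*(-1)) = 3*(1 - 6) = 3*(-5) = -15)
y(x, C) = sqrt(C**2 + x**2)
((T*1)*(-9))*(-1572 + y(33, 1)) = (-15*1*(-9))*(-1572 + sqrt(1**2 + 33**2)) = (-15*(-9))*(-1572 + sqrt(1 + 1089)) = 135*(-1572 + sqrt(1090)) = -212220 + 135*sqrt(1090)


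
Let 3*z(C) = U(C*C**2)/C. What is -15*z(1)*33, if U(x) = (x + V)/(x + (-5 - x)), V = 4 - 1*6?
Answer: -33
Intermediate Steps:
V = -2 (V = 4 - 6 = -2)
U(x) = 2/5 - x/5 (U(x) = (x - 2)/(x + (-5 - x)) = (-2 + x)/(-5) = (-2 + x)*(-1/5) = 2/5 - x/5)
z(C) = (2/5 - C**3/5)/(3*C) (z(C) = ((2/5 - C*C**2/5)/C)/3 = ((2/5 - C**3/5)/C)/3 = (2/5 - C**3/5)/(3*C))
-15*z(1)*33 = -(2 - 1*1**3)/1*33 = -(2 - 1*1)*33 = -(2 - 1)*33 = -1*33 = -33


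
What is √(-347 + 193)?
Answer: I*√154 ≈ 12.41*I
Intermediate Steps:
√(-347 + 193) = √(-154) = I*√154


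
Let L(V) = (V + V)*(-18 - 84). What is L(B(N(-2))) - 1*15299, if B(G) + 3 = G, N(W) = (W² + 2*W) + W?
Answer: -14279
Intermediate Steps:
N(W) = W² + 3*W
B(G) = -3 + G
L(V) = -204*V (L(V) = (2*V)*(-102) = -204*V)
L(B(N(-2))) - 1*15299 = -204*(-3 - 2*(3 - 2)) - 1*15299 = -204*(-3 - 2*1) - 15299 = -204*(-3 - 2) - 15299 = -204*(-5) - 15299 = 1020 - 15299 = -14279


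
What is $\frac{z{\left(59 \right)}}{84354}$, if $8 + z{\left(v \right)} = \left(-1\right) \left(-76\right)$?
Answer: $\frac{2}{2481} \approx 0.00080613$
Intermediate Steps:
$z{\left(v \right)} = 68$ ($z{\left(v \right)} = -8 - -76 = -8 + 76 = 68$)
$\frac{z{\left(59 \right)}}{84354} = \frac{68}{84354} = 68 \cdot \frac{1}{84354} = \frac{2}{2481}$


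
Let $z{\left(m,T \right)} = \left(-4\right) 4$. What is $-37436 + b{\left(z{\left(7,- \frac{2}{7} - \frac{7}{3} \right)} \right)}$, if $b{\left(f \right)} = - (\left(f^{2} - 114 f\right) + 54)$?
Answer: $-39570$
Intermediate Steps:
$z{\left(m,T \right)} = -16$
$b{\left(f \right)} = -54 - f^{2} + 114 f$ ($b{\left(f \right)} = - (54 + f^{2} - 114 f) = -54 - f^{2} + 114 f$)
$-37436 + b{\left(z{\left(7,- \frac{2}{7} - \frac{7}{3} \right)} \right)} = -37436 - 2134 = -39570$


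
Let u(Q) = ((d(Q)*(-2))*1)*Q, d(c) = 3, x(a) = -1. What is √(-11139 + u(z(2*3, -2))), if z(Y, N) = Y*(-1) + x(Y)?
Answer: 9*I*√137 ≈ 105.34*I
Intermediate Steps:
z(Y, N) = -1 - Y (z(Y, N) = Y*(-1) - 1 = -Y - 1 = -1 - Y)
u(Q) = -6*Q (u(Q) = ((3*(-2))*1)*Q = (-6*1)*Q = -6*Q)
√(-11139 + u(z(2*3, -2))) = √(-11139 - 6*(-1 - 2*3)) = √(-11139 - 6*(-1 - 1*6)) = √(-11139 - 6*(-1 - 6)) = √(-11139 - 6*(-7)) = √(-11139 + 42) = √(-11097) = 9*I*√137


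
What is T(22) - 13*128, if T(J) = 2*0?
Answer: -1664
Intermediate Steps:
T(J) = 0
T(22) - 13*128 = 0 - 13*128 = 0 - 1664 = -1664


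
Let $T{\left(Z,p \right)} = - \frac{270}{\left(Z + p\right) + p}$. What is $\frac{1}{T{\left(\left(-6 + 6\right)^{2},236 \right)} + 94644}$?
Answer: $\frac{236}{22335849} \approx 1.0566 \cdot 10^{-5}$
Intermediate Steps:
$T{\left(Z,p \right)} = - \frac{270}{Z + 2 p}$
$\frac{1}{T{\left(\left(-6 + 6\right)^{2},236 \right)} + 94644} = \frac{1}{- \frac{270}{\left(-6 + 6\right)^{2} + 2 \cdot 236} + 94644} = \frac{1}{- \frac{270}{0^{2} + 472} + 94644} = \frac{1}{- \frac{270}{0 + 472} + 94644} = \frac{1}{- \frac{270}{472} + 94644} = \frac{1}{\left(-270\right) \frac{1}{472} + 94644} = \frac{1}{- \frac{135}{236} + 94644} = \frac{1}{\frac{22335849}{236}} = \frac{236}{22335849}$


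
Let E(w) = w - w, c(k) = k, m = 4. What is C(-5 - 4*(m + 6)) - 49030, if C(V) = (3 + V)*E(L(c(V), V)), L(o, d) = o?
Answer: -49030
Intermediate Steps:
E(w) = 0
C(V) = 0 (C(V) = (3 + V)*0 = 0)
C(-5 - 4*(m + 6)) - 49030 = 0 - 49030 = -49030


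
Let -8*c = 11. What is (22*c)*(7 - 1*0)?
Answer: -847/4 ≈ -211.75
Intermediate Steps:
c = -11/8 (c = -1/8*11 = -11/8 ≈ -1.3750)
(22*c)*(7 - 1*0) = (22*(-11/8))*(7 - 1*0) = -121*(7 + 0)/4 = -121/4*7 = -847/4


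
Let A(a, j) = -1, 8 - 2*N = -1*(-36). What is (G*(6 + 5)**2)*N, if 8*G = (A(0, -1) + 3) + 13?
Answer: -12705/4 ≈ -3176.3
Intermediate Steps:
N = -14 (N = 4 - (-1)*(-36)/2 = 4 - 1/2*36 = 4 - 18 = -14)
G = 15/8 (G = ((-1 + 3) + 13)/8 = (2 + 13)/8 = (1/8)*15 = 15/8 ≈ 1.8750)
(G*(6 + 5)**2)*N = (15*(6 + 5)**2/8)*(-14) = ((15/8)*11**2)*(-14) = ((15/8)*121)*(-14) = (1815/8)*(-14) = -12705/4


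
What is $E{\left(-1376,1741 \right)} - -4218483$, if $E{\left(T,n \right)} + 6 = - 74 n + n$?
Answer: $4091384$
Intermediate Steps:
$E{\left(T,n \right)} = -6 - 73 n$ ($E{\left(T,n \right)} = -6 + \left(- 74 n + n\right) = -6 - 73 n$)
$E{\left(-1376,1741 \right)} - -4218483 = \left(-6 - 127093\right) - -4218483 = \left(-6 - 127093\right) + 4218483 = -127099 + 4218483 = 4091384$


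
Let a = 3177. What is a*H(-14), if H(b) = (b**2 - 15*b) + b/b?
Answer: 1293039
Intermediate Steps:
H(b) = 1 + b**2 - 15*b (H(b) = (b**2 - 15*b) + 1 = 1 + b**2 - 15*b)
a*H(-14) = 3177*(1 + (-14)**2 - 15*(-14)) = 3177*(1 + 196 + 210) = 3177*407 = 1293039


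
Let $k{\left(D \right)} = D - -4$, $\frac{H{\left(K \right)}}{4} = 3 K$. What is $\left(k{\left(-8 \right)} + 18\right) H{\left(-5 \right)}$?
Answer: $-840$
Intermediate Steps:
$H{\left(K \right)} = 12 K$ ($H{\left(K \right)} = 4 \cdot 3 K = 12 K$)
$k{\left(D \right)} = 4 + D$ ($k{\left(D \right)} = D + 4 = 4 + D$)
$\left(k{\left(-8 \right)} + 18\right) H{\left(-5 \right)} = \left(\left(4 - 8\right) + 18\right) 12 \left(-5\right) = \left(-4 + 18\right) \left(-60\right) = 14 \left(-60\right) = -840$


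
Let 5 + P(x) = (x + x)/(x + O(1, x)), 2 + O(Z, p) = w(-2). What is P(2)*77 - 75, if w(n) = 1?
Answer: -152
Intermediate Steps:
O(Z, p) = -1 (O(Z, p) = -2 + 1 = -1)
P(x) = -5 + 2*x/(-1 + x) (P(x) = -5 + (x + x)/(x - 1) = -5 + (2*x)/(-1 + x) = -5 + 2*x/(-1 + x))
P(2)*77 - 75 = ((5 - 3*2)/(-1 + 2))*77 - 75 = ((5 - 6)/1)*77 - 75 = (1*(-1))*77 - 75 = -1*77 - 75 = -77 - 75 = -152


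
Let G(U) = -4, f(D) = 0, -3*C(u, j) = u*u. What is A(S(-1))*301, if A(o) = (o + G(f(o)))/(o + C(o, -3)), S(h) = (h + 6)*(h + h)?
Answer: 6321/65 ≈ 97.246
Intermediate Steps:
C(u, j) = -u**2/3 (C(u, j) = -u*u/3 = -u**2/3)
S(h) = 2*h*(6 + h) (S(h) = (6 + h)*(2*h) = 2*h*(6 + h))
A(o) = (-4 + o)/(o - o**2/3) (A(o) = (o - 4)/(o - o**2/3) = (-4 + o)/(o - o**2/3))
A(S(-1))*301 = (3*(4 - 2*(-1)*(6 - 1))/(((2*(-1)*(6 - 1)))*(-3 + 2*(-1)*(6 - 1))))*301 = (3*(4 - 2*(-1)*5)/(((2*(-1)*5))*(-3 + 2*(-1)*5)))*301 = (3*(4 - 1*(-10))/(-10*(-3 - 10)))*301 = (3*(-1/10)*(4 + 10)/(-13))*301 = (3*(-1/10)*(-1/13)*14)*301 = (21/65)*301 = 6321/65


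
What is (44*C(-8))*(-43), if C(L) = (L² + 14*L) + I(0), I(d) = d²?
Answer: 90816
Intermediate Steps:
C(L) = L² + 14*L (C(L) = (L² + 14*L) + 0² = (L² + 14*L) + 0 = L² + 14*L)
(44*C(-8))*(-43) = (44*(-8*(14 - 8)))*(-43) = (44*(-8*6))*(-43) = (44*(-48))*(-43) = -2112*(-43) = 90816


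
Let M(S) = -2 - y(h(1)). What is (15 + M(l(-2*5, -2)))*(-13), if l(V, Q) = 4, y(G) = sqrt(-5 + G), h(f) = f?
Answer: -169 + 26*I ≈ -169.0 + 26.0*I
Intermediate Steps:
M(S) = -2 - 2*I (M(S) = -2 - sqrt(-5 + 1) = -2 - sqrt(-4) = -2 - 2*I)
(15 + M(l(-2*5, -2)))*(-13) = (15 + (-2 - 2*I))*(-13) = (13 - 2*I)*(-13) = -169 + 26*I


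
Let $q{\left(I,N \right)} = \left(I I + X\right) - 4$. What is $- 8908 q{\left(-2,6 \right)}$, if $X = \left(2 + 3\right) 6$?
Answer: $-267240$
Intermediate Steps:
$X = 30$ ($X = 5 \cdot 6 = 30$)
$q{\left(I,N \right)} = 26 + I^{2}$ ($q{\left(I,N \right)} = \left(I I + 30\right) - 4 = \left(I^{2} + 30\right) - 4 = \left(30 + I^{2}\right) - 4 = 26 + I^{2}$)
$- 8908 q{\left(-2,6 \right)} = - 8908 \left(26 + \left(-2\right)^{2}\right) = - 8908 \left(26 + 4\right) = \left(-8908\right) 30 = -267240$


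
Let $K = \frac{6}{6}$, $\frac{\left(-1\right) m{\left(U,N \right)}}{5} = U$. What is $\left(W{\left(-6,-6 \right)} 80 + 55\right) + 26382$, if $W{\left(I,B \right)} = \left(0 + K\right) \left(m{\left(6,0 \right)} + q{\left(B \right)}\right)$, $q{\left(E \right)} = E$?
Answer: $23557$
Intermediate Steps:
$m{\left(U,N \right)} = - 5 U$
$K = 1$ ($K = 6 \cdot \frac{1}{6} = 1$)
$W{\left(I,B \right)} = -30 + B$ ($W{\left(I,B \right)} = \left(0 + 1\right) \left(\left(-5\right) 6 + B\right) = 1 \left(-30 + B\right) = -30 + B$)
$\left(W{\left(-6,-6 \right)} 80 + 55\right) + 26382 = \left(\left(-30 - 6\right) 80 + 55\right) + 26382 = \left(\left(-36\right) 80 + 55\right) + 26382 = \left(-2880 + 55\right) + 26382 = -2825 + 26382 = 23557$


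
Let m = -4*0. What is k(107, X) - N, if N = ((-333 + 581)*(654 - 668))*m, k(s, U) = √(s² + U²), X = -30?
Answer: √12349 ≈ 111.13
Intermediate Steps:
m = 0
k(s, U) = √(U² + s²)
N = 0 (N = ((-333 + 581)*(654 - 668))*0 = (248*(-14))*0 = -3472*0 = 0)
k(107, X) - N = √((-30)² + 107²) - 1*0 = √(900 + 11449) + 0 = √12349 + 0 = √12349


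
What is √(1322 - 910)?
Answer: 2*√103 ≈ 20.298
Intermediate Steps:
√(1322 - 910) = √412 = 2*√103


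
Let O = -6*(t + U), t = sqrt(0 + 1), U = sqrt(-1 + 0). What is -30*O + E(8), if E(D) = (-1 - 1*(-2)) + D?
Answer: 189 + 180*I ≈ 189.0 + 180.0*I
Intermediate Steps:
U = I (U = sqrt(-1) = I ≈ 1.0*I)
E(D) = 1 + D (E(D) = (-1 + 2) + D = 1 + D)
t = 1 (t = sqrt(1) = 1)
O = -6 - 6*I (O = -6*(1 + I) = -6 - 6*I ≈ -6.0 - 6.0*I)
-30*O + E(8) = -30*(-6 - 6*I) + (1 + 8) = (180 + 180*I) + 9 = 189 + 180*I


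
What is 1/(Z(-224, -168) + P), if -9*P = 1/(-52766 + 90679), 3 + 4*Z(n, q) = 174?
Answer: 1364868/58348103 ≈ 0.023392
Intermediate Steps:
Z(n, q) = 171/4 (Z(n, q) = -¾ + (¼)*174 = -¾ + 87/2 = 171/4)
P = -1/341217 (P = -1/(9*(-52766 + 90679)) = -⅑/37913 = -⅑*1/37913 = -1/341217 ≈ -2.9307e-6)
1/(Z(-224, -168) + P) = 1/(171/4 - 1/341217) = 1/(58348103/1364868) = 1364868/58348103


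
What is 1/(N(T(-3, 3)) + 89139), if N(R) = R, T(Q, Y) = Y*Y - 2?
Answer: 1/89146 ≈ 1.1218e-5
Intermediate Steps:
T(Q, Y) = -2 + Y**2 (T(Q, Y) = Y**2 - 2 = -2 + Y**2)
1/(N(T(-3, 3)) + 89139) = 1/((-2 + 3**2) + 89139) = 1/((-2 + 9) + 89139) = 1/(7 + 89139) = 1/89146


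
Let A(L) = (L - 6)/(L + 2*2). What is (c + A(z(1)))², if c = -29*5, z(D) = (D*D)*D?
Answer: 21316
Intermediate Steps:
z(D) = D³ (z(D) = D²*D = D³)
c = -145
A(L) = (-6 + L)/(4 + L) (A(L) = (-6 + L)/(L + 4) = (-6 + L)/(4 + L))
(c + A(z(1)))² = (-145 + (-6 + 1³)/(4 + 1³))² = (-145 + (-6 + 1)/(4 + 1))² = (-145 - 5/5)² = (-145 + (⅕)*(-5))² = (-145 - 1)² = (-146)² = 21316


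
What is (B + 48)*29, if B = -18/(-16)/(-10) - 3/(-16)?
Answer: 55767/40 ≈ 1394.2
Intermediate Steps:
B = 3/40 (B = -18*(-1)/16*(-1/10) - 3*(-1/16) = -1*(-9/8)*(-1/10) + 3/16 = (9/8)*(-1/10) + 3/16 = -9/80 + 3/16 = 3/40 ≈ 0.075000)
(B + 48)*29 = (3/40 + 48)*29 = (1923/40)*29 = 55767/40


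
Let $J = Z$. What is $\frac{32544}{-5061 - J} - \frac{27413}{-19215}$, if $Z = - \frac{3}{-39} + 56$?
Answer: $- \frac{1050960149}{213036705} \approx -4.9332$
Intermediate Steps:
$Z = \frac{729}{13}$ ($Z = \left(-3\right) \left(- \frac{1}{39}\right) + 56 = \frac{1}{13} + 56 = \frac{729}{13} \approx 56.077$)
$J = \frac{729}{13} \approx 56.077$
$\frac{32544}{-5061 - J} - \frac{27413}{-19215} = \frac{32544}{-5061 - \frac{729}{13}} - \frac{27413}{-19215} = \frac{32544}{-5061 - \frac{729}{13}} - - \frac{27413}{19215} = \frac{32544}{- \frac{66522}{13}} + \frac{27413}{19215} = 32544 \left(- \frac{13}{66522}\right) + \frac{27413}{19215} = - \frac{70512}{11087} + \frac{27413}{19215} = - \frac{1050960149}{213036705}$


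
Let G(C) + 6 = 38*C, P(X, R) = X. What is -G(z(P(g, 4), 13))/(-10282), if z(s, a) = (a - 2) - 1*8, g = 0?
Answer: 54/5141 ≈ 0.010504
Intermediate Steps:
z(s, a) = -10 + a (z(s, a) = (-2 + a) - 8 = -10 + a)
G(C) = -6 + 38*C
-G(z(P(g, 4), 13))/(-10282) = -(-6 + 38*(-10 + 13))/(-10282) = -(-6 + 38*3)*(-1)/10282 = -(-6 + 114)*(-1)/10282 = -108*(-1)/10282 = -1*(-54/5141) = 54/5141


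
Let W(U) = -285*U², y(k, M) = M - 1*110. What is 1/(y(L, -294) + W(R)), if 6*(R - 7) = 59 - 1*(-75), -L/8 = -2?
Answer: -3/736892 ≈ -4.0712e-6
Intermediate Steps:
L = 16 (L = -8*(-2) = 16)
y(k, M) = -110 + M (y(k, M) = M - 110 = -110 + M)
R = 88/3 (R = 7 + (59 - 1*(-75))/6 = 7 + (59 + 75)/6 = 7 + (⅙)*134 = 7 + 67/3 = 88/3 ≈ 29.333)
1/(y(L, -294) + W(R)) = 1/((-110 - 294) - 285*(88/3)²) = 1/(-404 - 285*7744/9) = 1/(-404 - 735680/3) = 1/(-736892/3) = -3/736892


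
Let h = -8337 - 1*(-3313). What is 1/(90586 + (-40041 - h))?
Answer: 1/55569 ≈ 1.7996e-5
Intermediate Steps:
h = -5024 (h = -8337 + 3313 = -5024)
1/(90586 + (-40041 - h)) = 1/(90586 + (-40041 - 1*(-5024))) = 1/(90586 + (-40041 + 5024)) = 1/(90586 - 35017) = 1/55569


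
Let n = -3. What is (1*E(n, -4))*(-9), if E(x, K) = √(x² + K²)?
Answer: -45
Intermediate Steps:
E(x, K) = √(K² + x²)
(1*E(n, -4))*(-9) = (1*√((-4)² + (-3)²))*(-9) = (1*√(16 + 9))*(-9) = (1*√25)*(-9) = (1*5)*(-9) = 5*(-9) = -45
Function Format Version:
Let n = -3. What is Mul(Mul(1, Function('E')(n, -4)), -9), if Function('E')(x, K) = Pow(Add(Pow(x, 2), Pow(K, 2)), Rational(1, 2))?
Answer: -45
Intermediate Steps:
Function('E')(x, K) = Pow(Add(Pow(K, 2), Pow(x, 2)), Rational(1, 2))
Mul(Mul(1, Function('E')(n, -4)), -9) = Mul(Mul(1, Pow(Add(Pow(-4, 2), Pow(-3, 2)), Rational(1, 2))), -9) = Mul(Mul(1, Pow(Add(16, 9), Rational(1, 2))), -9) = Mul(Mul(1, Pow(25, Rational(1, 2))), -9) = Mul(Mul(1, 5), -9) = Mul(5, -9) = -45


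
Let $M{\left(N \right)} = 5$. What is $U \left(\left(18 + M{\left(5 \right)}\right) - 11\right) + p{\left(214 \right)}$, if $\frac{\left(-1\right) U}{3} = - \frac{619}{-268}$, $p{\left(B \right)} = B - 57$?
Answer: $\frac{4948}{67} \approx 73.851$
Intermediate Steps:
$p{\left(B \right)} = -57 + B$
$U = - \frac{1857}{268}$ ($U = - 3 \left(- \frac{619}{-268}\right) = - 3 \left(\left(-619\right) \left(- \frac{1}{268}\right)\right) = \left(-3\right) \frac{619}{268} = - \frac{1857}{268} \approx -6.9291$)
$U \left(\left(18 + M{\left(5 \right)}\right) - 11\right) + p{\left(214 \right)} = - \frac{1857 \left(\left(18 + 5\right) - 11\right)}{268} + \left(-57 + 214\right) = - \frac{1857 \left(23 - 11\right)}{268} + 157 = \left(- \frac{1857}{268}\right) 12 + 157 = - \frac{5571}{67} + 157 = \frac{4948}{67}$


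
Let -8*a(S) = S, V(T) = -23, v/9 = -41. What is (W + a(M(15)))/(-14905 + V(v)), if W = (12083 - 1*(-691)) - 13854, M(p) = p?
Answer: 2885/39808 ≈ 0.072473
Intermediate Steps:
v = -369 (v = 9*(-41) = -369)
a(S) = -S/8
W = -1080 (W = (12083 + 691) - 13854 = 12774 - 13854 = -1080)
(W + a(M(15)))/(-14905 + V(v)) = (-1080 - 1/8*15)/(-14905 - 23) = (-1080 - 15/8)/(-14928) = -8655/8*(-1/14928) = 2885/39808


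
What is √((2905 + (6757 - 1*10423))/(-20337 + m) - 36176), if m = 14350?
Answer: I*√1296694101637/5987 ≈ 190.2*I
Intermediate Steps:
√((2905 + (6757 - 1*10423))/(-20337 + m) - 36176) = √((2905 + (6757 - 1*10423))/(-20337 + 14350) - 36176) = √((2905 + (6757 - 10423))/(-5987) - 36176) = √((2905 - 3666)*(-1/5987) - 36176) = √(-761*(-1/5987) - 36176) = √(761/5987 - 36176) = √(-216584951/5987) = I*√1296694101637/5987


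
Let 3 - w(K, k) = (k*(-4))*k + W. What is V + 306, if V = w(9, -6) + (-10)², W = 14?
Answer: 539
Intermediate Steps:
w(K, k) = -11 + 4*k² (w(K, k) = 3 - ((k*(-4))*k + 14) = 3 - ((-4*k)*k + 14) = 3 - (-4*k² + 14) = 3 - (14 - 4*k²) = 3 + (-14 + 4*k²) = -11 + 4*k²)
V = 233 (V = (-11 + 4*(-6)²) + (-10)² = (-11 + 4*36) + 100 = (-11 + 144) + 100 = 133 + 100 = 233)
V + 306 = 233 + 306 = 539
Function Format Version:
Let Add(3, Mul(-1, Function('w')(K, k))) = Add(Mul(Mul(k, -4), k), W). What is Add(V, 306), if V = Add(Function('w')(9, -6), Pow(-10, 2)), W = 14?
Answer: 539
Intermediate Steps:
Function('w')(K, k) = Add(-11, Mul(4, Pow(k, 2))) (Function('w')(K, k) = Add(3, Mul(-1, Add(Mul(Mul(k, -4), k), 14))) = Add(3, Mul(-1, Add(Mul(Mul(-4, k), k), 14))) = Add(3, Mul(-1, Add(Mul(-4, Pow(k, 2)), 14))) = Add(3, Mul(-1, Add(14, Mul(-4, Pow(k, 2))))) = Add(3, Add(-14, Mul(4, Pow(k, 2)))) = Add(-11, Mul(4, Pow(k, 2))))
V = 233 (V = Add(Add(-11, Mul(4, Pow(-6, 2))), Pow(-10, 2)) = Add(Add(-11, Mul(4, 36)), 100) = Add(Add(-11, 144), 100) = Add(133, 100) = 233)
Add(V, 306) = Add(233, 306) = 539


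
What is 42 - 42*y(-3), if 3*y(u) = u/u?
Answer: 28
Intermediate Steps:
y(u) = 1/3 (y(u) = (u/u)/3 = (1/3)*1 = 1/3)
42 - 42*y(-3) = 42 - 42*1/3 = 42 - 14 = 28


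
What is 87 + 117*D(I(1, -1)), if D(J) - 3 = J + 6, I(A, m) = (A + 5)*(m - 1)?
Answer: -264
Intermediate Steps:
I(A, m) = (-1 + m)*(5 + A) (I(A, m) = (5 + A)*(-1 + m) = (-1 + m)*(5 + A))
D(J) = 9 + J (D(J) = 3 + (J + 6) = 3 + (6 + J) = 9 + J)
87 + 117*D(I(1, -1)) = 87 + 117*(9 + (-5 - 1*1 + 5*(-1) + 1*(-1))) = 87 + 117*(9 + (-5 - 1 - 5 - 1)) = 87 + 117*(9 - 12) = 87 + 117*(-3) = 87 - 351 = -264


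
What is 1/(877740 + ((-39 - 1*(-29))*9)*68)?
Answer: 1/871620 ≈ 1.1473e-6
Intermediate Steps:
1/(877740 + ((-39 - 1*(-29))*9)*68) = 1/(877740 + ((-39 + 29)*9)*68) = 1/(877740 - 10*9*68) = 1/(877740 - 90*68) = 1/(877740 - 6120) = 1/871620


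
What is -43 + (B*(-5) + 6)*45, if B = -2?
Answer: 677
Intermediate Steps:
-43 + (B*(-5) + 6)*45 = -43 + (-2*(-5) + 6)*45 = -43 + (10 + 6)*45 = -43 + 16*45 = -43 + 720 = 677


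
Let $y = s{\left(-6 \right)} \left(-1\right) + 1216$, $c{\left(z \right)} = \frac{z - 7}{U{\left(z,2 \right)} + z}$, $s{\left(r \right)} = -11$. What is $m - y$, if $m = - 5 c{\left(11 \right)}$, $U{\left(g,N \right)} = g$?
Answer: $- \frac{13507}{11} \approx -1227.9$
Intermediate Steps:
$c{\left(z \right)} = \frac{-7 + z}{2 z}$ ($c{\left(z \right)} = \frac{z - 7}{z + z} = \frac{-7 + z}{2 z}$)
$m = - \frac{10}{11}$ ($m = - 5 \frac{-7 + 11}{2 \cdot 11} = - 5 \cdot \frac{1}{2} \cdot \frac{1}{11} \cdot 4 = \left(-5\right) \frac{2}{11} = - \frac{10}{11} \approx -0.90909$)
$y = 1227$ ($y = \left(-11\right) \left(-1\right) + 1216 = 11 + 1216 = 1227$)
$m - y = - \frac{10}{11} - 1227 = - \frac{13507}{11}$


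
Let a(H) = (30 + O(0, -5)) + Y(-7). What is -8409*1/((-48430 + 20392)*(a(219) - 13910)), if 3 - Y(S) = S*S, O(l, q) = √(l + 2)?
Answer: -19517289/906251124002 - 2803*√2/1812502248004 ≈ -2.1538e-5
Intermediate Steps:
O(l, q) = √(2 + l)
Y(S) = 3 - S² (Y(S) = 3 - S*S = 3 - S²)
a(H) = -16 + √2 (a(H) = (30 + √(2 + 0)) + (3 - 1*(-7)²) = (30 + √2) + (3 - 1*49) = (30 + √2) + (3 - 49) = (30 + √2) - 46 = -16 + √2)
-8409*1/((-48430 + 20392)*(a(219) - 13910)) = -8409*1/((-48430 + 20392)*((-16 + √2) - 13910)) = -8409*(-1/(28038*(-13926 + √2))) = -8409/(390457188 - 28038*√2)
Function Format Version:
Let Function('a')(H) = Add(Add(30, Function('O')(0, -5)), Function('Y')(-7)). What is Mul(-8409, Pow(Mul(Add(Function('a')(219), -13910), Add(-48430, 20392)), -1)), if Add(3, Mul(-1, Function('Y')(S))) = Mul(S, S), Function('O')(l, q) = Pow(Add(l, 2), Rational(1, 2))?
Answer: Add(Rational(-19517289, 906251124002), Mul(Rational(-2803, 1812502248004), Pow(2, Rational(1, 2)))) ≈ -2.1538e-5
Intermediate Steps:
Function('O')(l, q) = Pow(Add(2, l), Rational(1, 2))
Function('Y')(S) = Add(3, Mul(-1, Pow(S, 2))) (Function('Y')(S) = Add(3, Mul(-1, Mul(S, S))) = Add(3, Mul(-1, Pow(S, 2))))
Function('a')(H) = Add(-16, Pow(2, Rational(1, 2))) (Function('a')(H) = Add(Add(30, Pow(Add(2, 0), Rational(1, 2))), Add(3, Mul(-1, Pow(-7, 2)))) = Add(Add(30, Pow(2, Rational(1, 2))), Add(3, Mul(-1, 49))) = Add(Add(30, Pow(2, Rational(1, 2))), Add(3, -49)) = Add(Add(30, Pow(2, Rational(1, 2))), -46) = Add(-16, Pow(2, Rational(1, 2))))
Mul(-8409, Pow(Mul(Add(Function('a')(219), -13910), Add(-48430, 20392)), -1)) = Mul(-8409, Pow(Mul(Add(Add(-16, Pow(2, Rational(1, 2))), -13910), Add(-48430, 20392)), -1)) = Mul(-8409, Pow(Mul(Add(-13926, Pow(2, Rational(1, 2))), -28038), -1)) = Mul(-8409, Pow(Add(390457188, Mul(-28038, Pow(2, Rational(1, 2)))), -1))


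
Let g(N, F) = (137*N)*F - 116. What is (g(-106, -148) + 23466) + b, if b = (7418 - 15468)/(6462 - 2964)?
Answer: 3799883869/1749 ≈ 2.1726e+6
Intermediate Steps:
b = -4025/1749 (b = -8050/3498 = -8050*1/3498 = -4025/1749 ≈ -2.3013)
g(N, F) = -116 + 137*F*N (g(N, F) = 137*F*N - 116 = -116 + 137*F*N)
(g(-106, -148) + 23466) + b = ((-116 + 137*(-148)*(-106)) + 23466) - 4025/1749 = ((-116 + 2149256) + 23466) - 4025/1749 = (2149140 + 23466) - 4025/1749 = 2172606 - 4025/1749 = 3799883869/1749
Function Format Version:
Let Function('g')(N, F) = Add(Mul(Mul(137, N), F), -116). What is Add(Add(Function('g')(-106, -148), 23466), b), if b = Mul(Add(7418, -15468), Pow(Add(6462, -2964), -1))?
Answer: Rational(3799883869, 1749) ≈ 2.1726e+6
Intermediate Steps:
b = Rational(-4025, 1749) (b = Mul(-8050, Pow(3498, -1)) = Mul(-8050, Rational(1, 3498)) = Rational(-4025, 1749) ≈ -2.3013)
Function('g')(N, F) = Add(-116, Mul(137, F, N)) (Function('g')(N, F) = Add(Mul(137, F, N), -116) = Add(-116, Mul(137, F, N)))
Add(Add(Function('g')(-106, -148), 23466), b) = Add(Add(Add(-116, Mul(137, -148, -106)), 23466), Rational(-4025, 1749)) = Add(Add(Add(-116, 2149256), 23466), Rational(-4025, 1749)) = Add(Add(2149140, 23466), Rational(-4025, 1749)) = Add(2172606, Rational(-4025, 1749)) = Rational(3799883869, 1749)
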